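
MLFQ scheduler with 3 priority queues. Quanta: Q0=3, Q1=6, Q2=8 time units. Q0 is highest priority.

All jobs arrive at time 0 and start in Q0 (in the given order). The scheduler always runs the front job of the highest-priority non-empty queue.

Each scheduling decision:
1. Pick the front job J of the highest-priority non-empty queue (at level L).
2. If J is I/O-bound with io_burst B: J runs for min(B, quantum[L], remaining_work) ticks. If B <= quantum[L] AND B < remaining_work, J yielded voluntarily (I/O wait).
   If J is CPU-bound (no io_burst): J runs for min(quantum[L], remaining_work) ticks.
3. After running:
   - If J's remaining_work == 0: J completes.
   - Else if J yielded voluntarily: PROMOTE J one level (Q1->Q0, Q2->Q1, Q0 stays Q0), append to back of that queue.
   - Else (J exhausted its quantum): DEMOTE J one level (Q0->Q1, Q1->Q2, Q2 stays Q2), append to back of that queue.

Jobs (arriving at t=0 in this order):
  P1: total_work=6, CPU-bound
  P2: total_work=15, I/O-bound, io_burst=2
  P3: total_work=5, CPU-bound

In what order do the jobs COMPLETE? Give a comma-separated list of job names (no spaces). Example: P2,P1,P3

Answer: P2,P1,P3

Derivation:
t=0-3: P1@Q0 runs 3, rem=3, quantum used, demote→Q1. Q0=[P2,P3] Q1=[P1] Q2=[]
t=3-5: P2@Q0 runs 2, rem=13, I/O yield, promote→Q0. Q0=[P3,P2] Q1=[P1] Q2=[]
t=5-8: P3@Q0 runs 3, rem=2, quantum used, demote→Q1. Q0=[P2] Q1=[P1,P3] Q2=[]
t=8-10: P2@Q0 runs 2, rem=11, I/O yield, promote→Q0. Q0=[P2] Q1=[P1,P3] Q2=[]
t=10-12: P2@Q0 runs 2, rem=9, I/O yield, promote→Q0. Q0=[P2] Q1=[P1,P3] Q2=[]
t=12-14: P2@Q0 runs 2, rem=7, I/O yield, promote→Q0. Q0=[P2] Q1=[P1,P3] Q2=[]
t=14-16: P2@Q0 runs 2, rem=5, I/O yield, promote→Q0. Q0=[P2] Q1=[P1,P3] Q2=[]
t=16-18: P2@Q0 runs 2, rem=3, I/O yield, promote→Q0. Q0=[P2] Q1=[P1,P3] Q2=[]
t=18-20: P2@Q0 runs 2, rem=1, I/O yield, promote→Q0. Q0=[P2] Q1=[P1,P3] Q2=[]
t=20-21: P2@Q0 runs 1, rem=0, completes. Q0=[] Q1=[P1,P3] Q2=[]
t=21-24: P1@Q1 runs 3, rem=0, completes. Q0=[] Q1=[P3] Q2=[]
t=24-26: P3@Q1 runs 2, rem=0, completes. Q0=[] Q1=[] Q2=[]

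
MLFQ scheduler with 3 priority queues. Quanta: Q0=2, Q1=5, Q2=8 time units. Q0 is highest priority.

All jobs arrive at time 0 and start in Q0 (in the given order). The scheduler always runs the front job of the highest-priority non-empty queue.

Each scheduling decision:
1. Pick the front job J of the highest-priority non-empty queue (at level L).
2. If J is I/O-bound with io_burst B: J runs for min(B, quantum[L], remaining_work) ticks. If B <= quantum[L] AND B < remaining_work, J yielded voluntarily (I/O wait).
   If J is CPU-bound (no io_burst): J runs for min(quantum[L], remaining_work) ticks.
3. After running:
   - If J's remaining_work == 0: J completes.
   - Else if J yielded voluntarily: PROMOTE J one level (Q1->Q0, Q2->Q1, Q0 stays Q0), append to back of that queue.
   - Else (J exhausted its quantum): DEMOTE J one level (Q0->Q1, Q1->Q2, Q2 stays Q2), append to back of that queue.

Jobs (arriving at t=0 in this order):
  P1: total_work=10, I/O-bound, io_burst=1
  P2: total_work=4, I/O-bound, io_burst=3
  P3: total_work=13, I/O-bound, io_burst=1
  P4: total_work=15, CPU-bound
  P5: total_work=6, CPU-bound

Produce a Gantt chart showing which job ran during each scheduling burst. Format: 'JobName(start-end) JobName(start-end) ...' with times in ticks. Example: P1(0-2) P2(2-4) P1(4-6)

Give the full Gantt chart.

Answer: P1(0-1) P2(1-3) P3(3-4) P4(4-6) P5(6-8) P1(8-9) P3(9-10) P1(10-11) P3(11-12) P1(12-13) P3(13-14) P1(14-15) P3(15-16) P1(16-17) P3(17-18) P1(18-19) P3(19-20) P1(20-21) P3(21-22) P1(22-23) P3(23-24) P1(24-25) P3(25-26) P3(26-27) P3(27-28) P3(28-29) P2(29-31) P4(31-36) P5(36-40) P4(40-48)

Derivation:
t=0-1: P1@Q0 runs 1, rem=9, I/O yield, promote→Q0. Q0=[P2,P3,P4,P5,P1] Q1=[] Q2=[]
t=1-3: P2@Q0 runs 2, rem=2, quantum used, demote→Q1. Q0=[P3,P4,P5,P1] Q1=[P2] Q2=[]
t=3-4: P3@Q0 runs 1, rem=12, I/O yield, promote→Q0. Q0=[P4,P5,P1,P3] Q1=[P2] Q2=[]
t=4-6: P4@Q0 runs 2, rem=13, quantum used, demote→Q1. Q0=[P5,P1,P3] Q1=[P2,P4] Q2=[]
t=6-8: P5@Q0 runs 2, rem=4, quantum used, demote→Q1. Q0=[P1,P3] Q1=[P2,P4,P5] Q2=[]
t=8-9: P1@Q0 runs 1, rem=8, I/O yield, promote→Q0. Q0=[P3,P1] Q1=[P2,P4,P5] Q2=[]
t=9-10: P3@Q0 runs 1, rem=11, I/O yield, promote→Q0. Q0=[P1,P3] Q1=[P2,P4,P5] Q2=[]
t=10-11: P1@Q0 runs 1, rem=7, I/O yield, promote→Q0. Q0=[P3,P1] Q1=[P2,P4,P5] Q2=[]
t=11-12: P3@Q0 runs 1, rem=10, I/O yield, promote→Q0. Q0=[P1,P3] Q1=[P2,P4,P5] Q2=[]
t=12-13: P1@Q0 runs 1, rem=6, I/O yield, promote→Q0. Q0=[P3,P1] Q1=[P2,P4,P5] Q2=[]
t=13-14: P3@Q0 runs 1, rem=9, I/O yield, promote→Q0. Q0=[P1,P3] Q1=[P2,P4,P5] Q2=[]
t=14-15: P1@Q0 runs 1, rem=5, I/O yield, promote→Q0. Q0=[P3,P1] Q1=[P2,P4,P5] Q2=[]
t=15-16: P3@Q0 runs 1, rem=8, I/O yield, promote→Q0. Q0=[P1,P3] Q1=[P2,P4,P5] Q2=[]
t=16-17: P1@Q0 runs 1, rem=4, I/O yield, promote→Q0. Q0=[P3,P1] Q1=[P2,P4,P5] Q2=[]
t=17-18: P3@Q0 runs 1, rem=7, I/O yield, promote→Q0. Q0=[P1,P3] Q1=[P2,P4,P5] Q2=[]
t=18-19: P1@Q0 runs 1, rem=3, I/O yield, promote→Q0. Q0=[P3,P1] Q1=[P2,P4,P5] Q2=[]
t=19-20: P3@Q0 runs 1, rem=6, I/O yield, promote→Q0. Q0=[P1,P3] Q1=[P2,P4,P5] Q2=[]
t=20-21: P1@Q0 runs 1, rem=2, I/O yield, promote→Q0. Q0=[P3,P1] Q1=[P2,P4,P5] Q2=[]
t=21-22: P3@Q0 runs 1, rem=5, I/O yield, promote→Q0. Q0=[P1,P3] Q1=[P2,P4,P5] Q2=[]
t=22-23: P1@Q0 runs 1, rem=1, I/O yield, promote→Q0. Q0=[P3,P1] Q1=[P2,P4,P5] Q2=[]
t=23-24: P3@Q0 runs 1, rem=4, I/O yield, promote→Q0. Q0=[P1,P3] Q1=[P2,P4,P5] Q2=[]
t=24-25: P1@Q0 runs 1, rem=0, completes. Q0=[P3] Q1=[P2,P4,P5] Q2=[]
t=25-26: P3@Q0 runs 1, rem=3, I/O yield, promote→Q0. Q0=[P3] Q1=[P2,P4,P5] Q2=[]
t=26-27: P3@Q0 runs 1, rem=2, I/O yield, promote→Q0. Q0=[P3] Q1=[P2,P4,P5] Q2=[]
t=27-28: P3@Q0 runs 1, rem=1, I/O yield, promote→Q0. Q0=[P3] Q1=[P2,P4,P5] Q2=[]
t=28-29: P3@Q0 runs 1, rem=0, completes. Q0=[] Q1=[P2,P4,P5] Q2=[]
t=29-31: P2@Q1 runs 2, rem=0, completes. Q0=[] Q1=[P4,P5] Q2=[]
t=31-36: P4@Q1 runs 5, rem=8, quantum used, demote→Q2. Q0=[] Q1=[P5] Q2=[P4]
t=36-40: P5@Q1 runs 4, rem=0, completes. Q0=[] Q1=[] Q2=[P4]
t=40-48: P4@Q2 runs 8, rem=0, completes. Q0=[] Q1=[] Q2=[]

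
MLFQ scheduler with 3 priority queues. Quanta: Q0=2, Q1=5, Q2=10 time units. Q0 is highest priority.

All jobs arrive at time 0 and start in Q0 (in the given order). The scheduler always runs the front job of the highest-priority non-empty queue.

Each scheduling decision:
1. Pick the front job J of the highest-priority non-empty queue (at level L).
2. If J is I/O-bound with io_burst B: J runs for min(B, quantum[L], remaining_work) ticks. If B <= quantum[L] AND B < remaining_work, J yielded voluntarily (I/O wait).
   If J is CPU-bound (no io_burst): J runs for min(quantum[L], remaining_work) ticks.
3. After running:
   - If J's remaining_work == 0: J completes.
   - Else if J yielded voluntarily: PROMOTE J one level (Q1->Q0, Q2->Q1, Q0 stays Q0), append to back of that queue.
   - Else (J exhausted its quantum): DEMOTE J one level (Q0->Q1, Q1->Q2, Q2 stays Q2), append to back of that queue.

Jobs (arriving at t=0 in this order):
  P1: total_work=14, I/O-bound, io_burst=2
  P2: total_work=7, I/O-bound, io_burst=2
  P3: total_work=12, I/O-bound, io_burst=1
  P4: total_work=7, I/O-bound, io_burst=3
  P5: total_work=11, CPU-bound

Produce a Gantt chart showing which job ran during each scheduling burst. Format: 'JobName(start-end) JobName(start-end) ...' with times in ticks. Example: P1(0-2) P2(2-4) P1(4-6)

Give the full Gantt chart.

t=0-2: P1@Q0 runs 2, rem=12, I/O yield, promote→Q0. Q0=[P2,P3,P4,P5,P1] Q1=[] Q2=[]
t=2-4: P2@Q0 runs 2, rem=5, I/O yield, promote→Q0. Q0=[P3,P4,P5,P1,P2] Q1=[] Q2=[]
t=4-5: P3@Q0 runs 1, rem=11, I/O yield, promote→Q0. Q0=[P4,P5,P1,P2,P3] Q1=[] Q2=[]
t=5-7: P4@Q0 runs 2, rem=5, quantum used, demote→Q1. Q0=[P5,P1,P2,P3] Q1=[P4] Q2=[]
t=7-9: P5@Q0 runs 2, rem=9, quantum used, demote→Q1. Q0=[P1,P2,P3] Q1=[P4,P5] Q2=[]
t=9-11: P1@Q0 runs 2, rem=10, I/O yield, promote→Q0. Q0=[P2,P3,P1] Q1=[P4,P5] Q2=[]
t=11-13: P2@Q0 runs 2, rem=3, I/O yield, promote→Q0. Q0=[P3,P1,P2] Q1=[P4,P5] Q2=[]
t=13-14: P3@Q0 runs 1, rem=10, I/O yield, promote→Q0. Q0=[P1,P2,P3] Q1=[P4,P5] Q2=[]
t=14-16: P1@Q0 runs 2, rem=8, I/O yield, promote→Q0. Q0=[P2,P3,P1] Q1=[P4,P5] Q2=[]
t=16-18: P2@Q0 runs 2, rem=1, I/O yield, promote→Q0. Q0=[P3,P1,P2] Q1=[P4,P5] Q2=[]
t=18-19: P3@Q0 runs 1, rem=9, I/O yield, promote→Q0. Q0=[P1,P2,P3] Q1=[P4,P5] Q2=[]
t=19-21: P1@Q0 runs 2, rem=6, I/O yield, promote→Q0. Q0=[P2,P3,P1] Q1=[P4,P5] Q2=[]
t=21-22: P2@Q0 runs 1, rem=0, completes. Q0=[P3,P1] Q1=[P4,P5] Q2=[]
t=22-23: P3@Q0 runs 1, rem=8, I/O yield, promote→Q0. Q0=[P1,P3] Q1=[P4,P5] Q2=[]
t=23-25: P1@Q0 runs 2, rem=4, I/O yield, promote→Q0. Q0=[P3,P1] Q1=[P4,P5] Q2=[]
t=25-26: P3@Q0 runs 1, rem=7, I/O yield, promote→Q0. Q0=[P1,P3] Q1=[P4,P5] Q2=[]
t=26-28: P1@Q0 runs 2, rem=2, I/O yield, promote→Q0. Q0=[P3,P1] Q1=[P4,P5] Q2=[]
t=28-29: P3@Q0 runs 1, rem=6, I/O yield, promote→Q0. Q0=[P1,P3] Q1=[P4,P5] Q2=[]
t=29-31: P1@Q0 runs 2, rem=0, completes. Q0=[P3] Q1=[P4,P5] Q2=[]
t=31-32: P3@Q0 runs 1, rem=5, I/O yield, promote→Q0. Q0=[P3] Q1=[P4,P5] Q2=[]
t=32-33: P3@Q0 runs 1, rem=4, I/O yield, promote→Q0. Q0=[P3] Q1=[P4,P5] Q2=[]
t=33-34: P3@Q0 runs 1, rem=3, I/O yield, promote→Q0. Q0=[P3] Q1=[P4,P5] Q2=[]
t=34-35: P3@Q0 runs 1, rem=2, I/O yield, promote→Q0. Q0=[P3] Q1=[P4,P5] Q2=[]
t=35-36: P3@Q0 runs 1, rem=1, I/O yield, promote→Q0. Q0=[P3] Q1=[P4,P5] Q2=[]
t=36-37: P3@Q0 runs 1, rem=0, completes. Q0=[] Q1=[P4,P5] Q2=[]
t=37-40: P4@Q1 runs 3, rem=2, I/O yield, promote→Q0. Q0=[P4] Q1=[P5] Q2=[]
t=40-42: P4@Q0 runs 2, rem=0, completes. Q0=[] Q1=[P5] Q2=[]
t=42-47: P5@Q1 runs 5, rem=4, quantum used, demote→Q2. Q0=[] Q1=[] Q2=[P5]
t=47-51: P5@Q2 runs 4, rem=0, completes. Q0=[] Q1=[] Q2=[]

Answer: P1(0-2) P2(2-4) P3(4-5) P4(5-7) P5(7-9) P1(9-11) P2(11-13) P3(13-14) P1(14-16) P2(16-18) P3(18-19) P1(19-21) P2(21-22) P3(22-23) P1(23-25) P3(25-26) P1(26-28) P3(28-29) P1(29-31) P3(31-32) P3(32-33) P3(33-34) P3(34-35) P3(35-36) P3(36-37) P4(37-40) P4(40-42) P5(42-47) P5(47-51)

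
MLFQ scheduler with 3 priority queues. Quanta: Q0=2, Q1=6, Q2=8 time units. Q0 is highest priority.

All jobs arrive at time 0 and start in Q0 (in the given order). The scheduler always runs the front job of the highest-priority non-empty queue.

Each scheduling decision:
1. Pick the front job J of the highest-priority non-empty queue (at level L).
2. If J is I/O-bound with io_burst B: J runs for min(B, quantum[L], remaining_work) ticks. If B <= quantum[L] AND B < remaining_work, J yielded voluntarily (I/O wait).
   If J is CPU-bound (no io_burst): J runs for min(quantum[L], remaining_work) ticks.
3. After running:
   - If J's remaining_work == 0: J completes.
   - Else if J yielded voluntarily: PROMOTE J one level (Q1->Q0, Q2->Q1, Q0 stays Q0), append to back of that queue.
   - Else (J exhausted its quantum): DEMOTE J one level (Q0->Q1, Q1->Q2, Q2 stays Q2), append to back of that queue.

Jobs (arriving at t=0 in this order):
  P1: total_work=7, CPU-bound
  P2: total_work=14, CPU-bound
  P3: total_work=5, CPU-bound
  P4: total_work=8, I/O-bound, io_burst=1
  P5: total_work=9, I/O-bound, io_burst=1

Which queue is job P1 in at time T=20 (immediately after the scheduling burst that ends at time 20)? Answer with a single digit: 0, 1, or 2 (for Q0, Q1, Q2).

t=0-2: P1@Q0 runs 2, rem=5, quantum used, demote→Q1. Q0=[P2,P3,P4,P5] Q1=[P1] Q2=[]
t=2-4: P2@Q0 runs 2, rem=12, quantum used, demote→Q1. Q0=[P3,P4,P5] Q1=[P1,P2] Q2=[]
t=4-6: P3@Q0 runs 2, rem=3, quantum used, demote→Q1. Q0=[P4,P5] Q1=[P1,P2,P3] Q2=[]
t=6-7: P4@Q0 runs 1, rem=7, I/O yield, promote→Q0. Q0=[P5,P4] Q1=[P1,P2,P3] Q2=[]
t=7-8: P5@Q0 runs 1, rem=8, I/O yield, promote→Q0. Q0=[P4,P5] Q1=[P1,P2,P3] Q2=[]
t=8-9: P4@Q0 runs 1, rem=6, I/O yield, promote→Q0. Q0=[P5,P4] Q1=[P1,P2,P3] Q2=[]
t=9-10: P5@Q0 runs 1, rem=7, I/O yield, promote→Q0. Q0=[P4,P5] Q1=[P1,P2,P3] Q2=[]
t=10-11: P4@Q0 runs 1, rem=5, I/O yield, promote→Q0. Q0=[P5,P4] Q1=[P1,P2,P3] Q2=[]
t=11-12: P5@Q0 runs 1, rem=6, I/O yield, promote→Q0. Q0=[P4,P5] Q1=[P1,P2,P3] Q2=[]
t=12-13: P4@Q0 runs 1, rem=4, I/O yield, promote→Q0. Q0=[P5,P4] Q1=[P1,P2,P3] Q2=[]
t=13-14: P5@Q0 runs 1, rem=5, I/O yield, promote→Q0. Q0=[P4,P5] Q1=[P1,P2,P3] Q2=[]
t=14-15: P4@Q0 runs 1, rem=3, I/O yield, promote→Q0. Q0=[P5,P4] Q1=[P1,P2,P3] Q2=[]
t=15-16: P5@Q0 runs 1, rem=4, I/O yield, promote→Q0. Q0=[P4,P5] Q1=[P1,P2,P3] Q2=[]
t=16-17: P4@Q0 runs 1, rem=2, I/O yield, promote→Q0. Q0=[P5,P4] Q1=[P1,P2,P3] Q2=[]
t=17-18: P5@Q0 runs 1, rem=3, I/O yield, promote→Q0. Q0=[P4,P5] Q1=[P1,P2,P3] Q2=[]
t=18-19: P4@Q0 runs 1, rem=1, I/O yield, promote→Q0. Q0=[P5,P4] Q1=[P1,P2,P3] Q2=[]
t=19-20: P5@Q0 runs 1, rem=2, I/O yield, promote→Q0. Q0=[P4,P5] Q1=[P1,P2,P3] Q2=[]
t=20-21: P4@Q0 runs 1, rem=0, completes. Q0=[P5] Q1=[P1,P2,P3] Q2=[]
t=21-22: P5@Q0 runs 1, rem=1, I/O yield, promote→Q0. Q0=[P5] Q1=[P1,P2,P3] Q2=[]
t=22-23: P5@Q0 runs 1, rem=0, completes. Q0=[] Q1=[P1,P2,P3] Q2=[]
t=23-28: P1@Q1 runs 5, rem=0, completes. Q0=[] Q1=[P2,P3] Q2=[]
t=28-34: P2@Q1 runs 6, rem=6, quantum used, demote→Q2. Q0=[] Q1=[P3] Q2=[P2]
t=34-37: P3@Q1 runs 3, rem=0, completes. Q0=[] Q1=[] Q2=[P2]
t=37-43: P2@Q2 runs 6, rem=0, completes. Q0=[] Q1=[] Q2=[]

Answer: 1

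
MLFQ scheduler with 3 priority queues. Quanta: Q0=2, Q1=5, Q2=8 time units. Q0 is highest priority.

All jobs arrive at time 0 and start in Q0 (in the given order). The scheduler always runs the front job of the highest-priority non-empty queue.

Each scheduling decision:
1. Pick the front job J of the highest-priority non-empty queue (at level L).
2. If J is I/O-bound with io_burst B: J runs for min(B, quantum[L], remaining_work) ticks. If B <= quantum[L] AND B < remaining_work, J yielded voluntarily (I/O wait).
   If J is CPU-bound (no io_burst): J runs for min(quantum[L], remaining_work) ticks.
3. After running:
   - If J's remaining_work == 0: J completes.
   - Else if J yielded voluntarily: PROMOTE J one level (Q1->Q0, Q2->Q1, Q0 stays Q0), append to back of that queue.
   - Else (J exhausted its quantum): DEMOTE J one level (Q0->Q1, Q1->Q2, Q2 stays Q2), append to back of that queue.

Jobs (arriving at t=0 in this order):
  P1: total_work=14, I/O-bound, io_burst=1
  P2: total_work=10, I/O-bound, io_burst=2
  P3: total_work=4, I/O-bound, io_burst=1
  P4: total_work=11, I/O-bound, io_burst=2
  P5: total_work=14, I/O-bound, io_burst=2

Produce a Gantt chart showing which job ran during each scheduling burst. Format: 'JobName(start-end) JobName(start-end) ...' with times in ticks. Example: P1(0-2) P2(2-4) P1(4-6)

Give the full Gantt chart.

t=0-1: P1@Q0 runs 1, rem=13, I/O yield, promote→Q0. Q0=[P2,P3,P4,P5,P1] Q1=[] Q2=[]
t=1-3: P2@Q0 runs 2, rem=8, I/O yield, promote→Q0. Q0=[P3,P4,P5,P1,P2] Q1=[] Q2=[]
t=3-4: P3@Q0 runs 1, rem=3, I/O yield, promote→Q0. Q0=[P4,P5,P1,P2,P3] Q1=[] Q2=[]
t=4-6: P4@Q0 runs 2, rem=9, I/O yield, promote→Q0. Q0=[P5,P1,P2,P3,P4] Q1=[] Q2=[]
t=6-8: P5@Q0 runs 2, rem=12, I/O yield, promote→Q0. Q0=[P1,P2,P3,P4,P5] Q1=[] Q2=[]
t=8-9: P1@Q0 runs 1, rem=12, I/O yield, promote→Q0. Q0=[P2,P3,P4,P5,P1] Q1=[] Q2=[]
t=9-11: P2@Q0 runs 2, rem=6, I/O yield, promote→Q0. Q0=[P3,P4,P5,P1,P2] Q1=[] Q2=[]
t=11-12: P3@Q0 runs 1, rem=2, I/O yield, promote→Q0. Q0=[P4,P5,P1,P2,P3] Q1=[] Q2=[]
t=12-14: P4@Q0 runs 2, rem=7, I/O yield, promote→Q0. Q0=[P5,P1,P2,P3,P4] Q1=[] Q2=[]
t=14-16: P5@Q0 runs 2, rem=10, I/O yield, promote→Q0. Q0=[P1,P2,P3,P4,P5] Q1=[] Q2=[]
t=16-17: P1@Q0 runs 1, rem=11, I/O yield, promote→Q0. Q0=[P2,P3,P4,P5,P1] Q1=[] Q2=[]
t=17-19: P2@Q0 runs 2, rem=4, I/O yield, promote→Q0. Q0=[P3,P4,P5,P1,P2] Q1=[] Q2=[]
t=19-20: P3@Q0 runs 1, rem=1, I/O yield, promote→Q0. Q0=[P4,P5,P1,P2,P3] Q1=[] Q2=[]
t=20-22: P4@Q0 runs 2, rem=5, I/O yield, promote→Q0. Q0=[P5,P1,P2,P3,P4] Q1=[] Q2=[]
t=22-24: P5@Q0 runs 2, rem=8, I/O yield, promote→Q0. Q0=[P1,P2,P3,P4,P5] Q1=[] Q2=[]
t=24-25: P1@Q0 runs 1, rem=10, I/O yield, promote→Q0. Q0=[P2,P3,P4,P5,P1] Q1=[] Q2=[]
t=25-27: P2@Q0 runs 2, rem=2, I/O yield, promote→Q0. Q0=[P3,P4,P5,P1,P2] Q1=[] Q2=[]
t=27-28: P3@Q0 runs 1, rem=0, completes. Q0=[P4,P5,P1,P2] Q1=[] Q2=[]
t=28-30: P4@Q0 runs 2, rem=3, I/O yield, promote→Q0. Q0=[P5,P1,P2,P4] Q1=[] Q2=[]
t=30-32: P5@Q0 runs 2, rem=6, I/O yield, promote→Q0. Q0=[P1,P2,P4,P5] Q1=[] Q2=[]
t=32-33: P1@Q0 runs 1, rem=9, I/O yield, promote→Q0. Q0=[P2,P4,P5,P1] Q1=[] Q2=[]
t=33-35: P2@Q0 runs 2, rem=0, completes. Q0=[P4,P5,P1] Q1=[] Q2=[]
t=35-37: P4@Q0 runs 2, rem=1, I/O yield, promote→Q0. Q0=[P5,P1,P4] Q1=[] Q2=[]
t=37-39: P5@Q0 runs 2, rem=4, I/O yield, promote→Q0. Q0=[P1,P4,P5] Q1=[] Q2=[]
t=39-40: P1@Q0 runs 1, rem=8, I/O yield, promote→Q0. Q0=[P4,P5,P1] Q1=[] Q2=[]
t=40-41: P4@Q0 runs 1, rem=0, completes. Q0=[P5,P1] Q1=[] Q2=[]
t=41-43: P5@Q0 runs 2, rem=2, I/O yield, promote→Q0. Q0=[P1,P5] Q1=[] Q2=[]
t=43-44: P1@Q0 runs 1, rem=7, I/O yield, promote→Q0. Q0=[P5,P1] Q1=[] Q2=[]
t=44-46: P5@Q0 runs 2, rem=0, completes. Q0=[P1] Q1=[] Q2=[]
t=46-47: P1@Q0 runs 1, rem=6, I/O yield, promote→Q0. Q0=[P1] Q1=[] Q2=[]
t=47-48: P1@Q0 runs 1, rem=5, I/O yield, promote→Q0. Q0=[P1] Q1=[] Q2=[]
t=48-49: P1@Q0 runs 1, rem=4, I/O yield, promote→Q0. Q0=[P1] Q1=[] Q2=[]
t=49-50: P1@Q0 runs 1, rem=3, I/O yield, promote→Q0. Q0=[P1] Q1=[] Q2=[]
t=50-51: P1@Q0 runs 1, rem=2, I/O yield, promote→Q0. Q0=[P1] Q1=[] Q2=[]
t=51-52: P1@Q0 runs 1, rem=1, I/O yield, promote→Q0. Q0=[P1] Q1=[] Q2=[]
t=52-53: P1@Q0 runs 1, rem=0, completes. Q0=[] Q1=[] Q2=[]

Answer: P1(0-1) P2(1-3) P3(3-4) P4(4-6) P5(6-8) P1(8-9) P2(9-11) P3(11-12) P4(12-14) P5(14-16) P1(16-17) P2(17-19) P3(19-20) P4(20-22) P5(22-24) P1(24-25) P2(25-27) P3(27-28) P4(28-30) P5(30-32) P1(32-33) P2(33-35) P4(35-37) P5(37-39) P1(39-40) P4(40-41) P5(41-43) P1(43-44) P5(44-46) P1(46-47) P1(47-48) P1(48-49) P1(49-50) P1(50-51) P1(51-52) P1(52-53)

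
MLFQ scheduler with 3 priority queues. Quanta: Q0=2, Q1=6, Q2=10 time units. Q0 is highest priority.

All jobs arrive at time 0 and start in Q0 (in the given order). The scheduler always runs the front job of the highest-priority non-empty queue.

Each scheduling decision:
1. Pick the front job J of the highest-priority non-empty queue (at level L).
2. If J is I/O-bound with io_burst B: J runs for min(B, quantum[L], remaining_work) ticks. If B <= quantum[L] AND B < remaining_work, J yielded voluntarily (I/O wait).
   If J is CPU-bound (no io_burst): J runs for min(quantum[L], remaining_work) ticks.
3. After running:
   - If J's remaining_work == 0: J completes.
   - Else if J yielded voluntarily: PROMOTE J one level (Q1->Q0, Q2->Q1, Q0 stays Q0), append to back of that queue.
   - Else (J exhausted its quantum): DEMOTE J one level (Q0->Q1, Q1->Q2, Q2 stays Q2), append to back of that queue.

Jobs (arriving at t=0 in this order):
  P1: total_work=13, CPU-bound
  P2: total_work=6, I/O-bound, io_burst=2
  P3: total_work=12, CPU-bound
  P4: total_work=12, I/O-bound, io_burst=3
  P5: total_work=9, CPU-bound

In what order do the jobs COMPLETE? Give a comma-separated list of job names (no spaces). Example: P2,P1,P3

t=0-2: P1@Q0 runs 2, rem=11, quantum used, demote→Q1. Q0=[P2,P3,P4,P5] Q1=[P1] Q2=[]
t=2-4: P2@Q0 runs 2, rem=4, I/O yield, promote→Q0. Q0=[P3,P4,P5,P2] Q1=[P1] Q2=[]
t=4-6: P3@Q0 runs 2, rem=10, quantum used, demote→Q1. Q0=[P4,P5,P2] Q1=[P1,P3] Q2=[]
t=6-8: P4@Q0 runs 2, rem=10, quantum used, demote→Q1. Q0=[P5,P2] Q1=[P1,P3,P4] Q2=[]
t=8-10: P5@Q0 runs 2, rem=7, quantum used, demote→Q1. Q0=[P2] Q1=[P1,P3,P4,P5] Q2=[]
t=10-12: P2@Q0 runs 2, rem=2, I/O yield, promote→Q0. Q0=[P2] Q1=[P1,P3,P4,P5] Q2=[]
t=12-14: P2@Q0 runs 2, rem=0, completes. Q0=[] Q1=[P1,P3,P4,P5] Q2=[]
t=14-20: P1@Q1 runs 6, rem=5, quantum used, demote→Q2. Q0=[] Q1=[P3,P4,P5] Q2=[P1]
t=20-26: P3@Q1 runs 6, rem=4, quantum used, demote→Q2. Q0=[] Q1=[P4,P5] Q2=[P1,P3]
t=26-29: P4@Q1 runs 3, rem=7, I/O yield, promote→Q0. Q0=[P4] Q1=[P5] Q2=[P1,P3]
t=29-31: P4@Q0 runs 2, rem=5, quantum used, demote→Q1. Q0=[] Q1=[P5,P4] Q2=[P1,P3]
t=31-37: P5@Q1 runs 6, rem=1, quantum used, demote→Q2. Q0=[] Q1=[P4] Q2=[P1,P3,P5]
t=37-40: P4@Q1 runs 3, rem=2, I/O yield, promote→Q0. Q0=[P4] Q1=[] Q2=[P1,P3,P5]
t=40-42: P4@Q0 runs 2, rem=0, completes. Q0=[] Q1=[] Q2=[P1,P3,P5]
t=42-47: P1@Q2 runs 5, rem=0, completes. Q0=[] Q1=[] Q2=[P3,P5]
t=47-51: P3@Q2 runs 4, rem=0, completes. Q0=[] Q1=[] Q2=[P5]
t=51-52: P5@Q2 runs 1, rem=0, completes. Q0=[] Q1=[] Q2=[]

Answer: P2,P4,P1,P3,P5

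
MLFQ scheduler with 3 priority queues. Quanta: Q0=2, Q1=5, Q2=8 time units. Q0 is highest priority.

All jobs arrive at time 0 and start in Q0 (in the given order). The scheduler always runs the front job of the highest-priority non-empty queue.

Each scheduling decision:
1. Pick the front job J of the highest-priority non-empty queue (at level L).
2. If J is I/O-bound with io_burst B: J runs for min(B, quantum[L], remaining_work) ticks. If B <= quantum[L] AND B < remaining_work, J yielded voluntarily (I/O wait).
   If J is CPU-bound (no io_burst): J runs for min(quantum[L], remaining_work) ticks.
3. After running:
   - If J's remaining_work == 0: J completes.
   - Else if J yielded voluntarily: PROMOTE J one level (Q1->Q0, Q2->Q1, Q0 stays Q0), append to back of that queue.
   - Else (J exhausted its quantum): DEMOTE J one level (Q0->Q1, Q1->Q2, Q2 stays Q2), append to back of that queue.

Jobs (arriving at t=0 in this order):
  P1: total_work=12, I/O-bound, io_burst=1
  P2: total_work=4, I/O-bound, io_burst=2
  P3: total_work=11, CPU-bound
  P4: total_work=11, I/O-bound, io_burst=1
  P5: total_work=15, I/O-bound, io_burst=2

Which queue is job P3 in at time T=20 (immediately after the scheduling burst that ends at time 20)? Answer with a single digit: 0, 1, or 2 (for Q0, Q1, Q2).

t=0-1: P1@Q0 runs 1, rem=11, I/O yield, promote→Q0. Q0=[P2,P3,P4,P5,P1] Q1=[] Q2=[]
t=1-3: P2@Q0 runs 2, rem=2, I/O yield, promote→Q0. Q0=[P3,P4,P5,P1,P2] Q1=[] Q2=[]
t=3-5: P3@Q0 runs 2, rem=9, quantum used, demote→Q1. Q0=[P4,P5,P1,P2] Q1=[P3] Q2=[]
t=5-6: P4@Q0 runs 1, rem=10, I/O yield, promote→Q0. Q0=[P5,P1,P2,P4] Q1=[P3] Q2=[]
t=6-8: P5@Q0 runs 2, rem=13, I/O yield, promote→Q0. Q0=[P1,P2,P4,P5] Q1=[P3] Q2=[]
t=8-9: P1@Q0 runs 1, rem=10, I/O yield, promote→Q0. Q0=[P2,P4,P5,P1] Q1=[P3] Q2=[]
t=9-11: P2@Q0 runs 2, rem=0, completes. Q0=[P4,P5,P1] Q1=[P3] Q2=[]
t=11-12: P4@Q0 runs 1, rem=9, I/O yield, promote→Q0. Q0=[P5,P1,P4] Q1=[P3] Q2=[]
t=12-14: P5@Q0 runs 2, rem=11, I/O yield, promote→Q0. Q0=[P1,P4,P5] Q1=[P3] Q2=[]
t=14-15: P1@Q0 runs 1, rem=9, I/O yield, promote→Q0. Q0=[P4,P5,P1] Q1=[P3] Q2=[]
t=15-16: P4@Q0 runs 1, rem=8, I/O yield, promote→Q0. Q0=[P5,P1,P4] Q1=[P3] Q2=[]
t=16-18: P5@Q0 runs 2, rem=9, I/O yield, promote→Q0. Q0=[P1,P4,P5] Q1=[P3] Q2=[]
t=18-19: P1@Q0 runs 1, rem=8, I/O yield, promote→Q0. Q0=[P4,P5,P1] Q1=[P3] Q2=[]
t=19-20: P4@Q0 runs 1, rem=7, I/O yield, promote→Q0. Q0=[P5,P1,P4] Q1=[P3] Q2=[]
t=20-22: P5@Q0 runs 2, rem=7, I/O yield, promote→Q0. Q0=[P1,P4,P5] Q1=[P3] Q2=[]
t=22-23: P1@Q0 runs 1, rem=7, I/O yield, promote→Q0. Q0=[P4,P5,P1] Q1=[P3] Q2=[]
t=23-24: P4@Q0 runs 1, rem=6, I/O yield, promote→Q0. Q0=[P5,P1,P4] Q1=[P3] Q2=[]
t=24-26: P5@Q0 runs 2, rem=5, I/O yield, promote→Q0. Q0=[P1,P4,P5] Q1=[P3] Q2=[]
t=26-27: P1@Q0 runs 1, rem=6, I/O yield, promote→Q0. Q0=[P4,P5,P1] Q1=[P3] Q2=[]
t=27-28: P4@Q0 runs 1, rem=5, I/O yield, promote→Q0. Q0=[P5,P1,P4] Q1=[P3] Q2=[]
t=28-30: P5@Q0 runs 2, rem=3, I/O yield, promote→Q0. Q0=[P1,P4,P5] Q1=[P3] Q2=[]
t=30-31: P1@Q0 runs 1, rem=5, I/O yield, promote→Q0. Q0=[P4,P5,P1] Q1=[P3] Q2=[]
t=31-32: P4@Q0 runs 1, rem=4, I/O yield, promote→Q0. Q0=[P5,P1,P4] Q1=[P3] Q2=[]
t=32-34: P5@Q0 runs 2, rem=1, I/O yield, promote→Q0. Q0=[P1,P4,P5] Q1=[P3] Q2=[]
t=34-35: P1@Q0 runs 1, rem=4, I/O yield, promote→Q0. Q0=[P4,P5,P1] Q1=[P3] Q2=[]
t=35-36: P4@Q0 runs 1, rem=3, I/O yield, promote→Q0. Q0=[P5,P1,P4] Q1=[P3] Q2=[]
t=36-37: P5@Q0 runs 1, rem=0, completes. Q0=[P1,P4] Q1=[P3] Q2=[]
t=37-38: P1@Q0 runs 1, rem=3, I/O yield, promote→Q0. Q0=[P4,P1] Q1=[P3] Q2=[]
t=38-39: P4@Q0 runs 1, rem=2, I/O yield, promote→Q0. Q0=[P1,P4] Q1=[P3] Q2=[]
t=39-40: P1@Q0 runs 1, rem=2, I/O yield, promote→Q0. Q0=[P4,P1] Q1=[P3] Q2=[]
t=40-41: P4@Q0 runs 1, rem=1, I/O yield, promote→Q0. Q0=[P1,P4] Q1=[P3] Q2=[]
t=41-42: P1@Q0 runs 1, rem=1, I/O yield, promote→Q0. Q0=[P4,P1] Q1=[P3] Q2=[]
t=42-43: P4@Q0 runs 1, rem=0, completes. Q0=[P1] Q1=[P3] Q2=[]
t=43-44: P1@Q0 runs 1, rem=0, completes. Q0=[] Q1=[P3] Q2=[]
t=44-49: P3@Q1 runs 5, rem=4, quantum used, demote→Q2. Q0=[] Q1=[] Q2=[P3]
t=49-53: P3@Q2 runs 4, rem=0, completes. Q0=[] Q1=[] Q2=[]

Answer: 1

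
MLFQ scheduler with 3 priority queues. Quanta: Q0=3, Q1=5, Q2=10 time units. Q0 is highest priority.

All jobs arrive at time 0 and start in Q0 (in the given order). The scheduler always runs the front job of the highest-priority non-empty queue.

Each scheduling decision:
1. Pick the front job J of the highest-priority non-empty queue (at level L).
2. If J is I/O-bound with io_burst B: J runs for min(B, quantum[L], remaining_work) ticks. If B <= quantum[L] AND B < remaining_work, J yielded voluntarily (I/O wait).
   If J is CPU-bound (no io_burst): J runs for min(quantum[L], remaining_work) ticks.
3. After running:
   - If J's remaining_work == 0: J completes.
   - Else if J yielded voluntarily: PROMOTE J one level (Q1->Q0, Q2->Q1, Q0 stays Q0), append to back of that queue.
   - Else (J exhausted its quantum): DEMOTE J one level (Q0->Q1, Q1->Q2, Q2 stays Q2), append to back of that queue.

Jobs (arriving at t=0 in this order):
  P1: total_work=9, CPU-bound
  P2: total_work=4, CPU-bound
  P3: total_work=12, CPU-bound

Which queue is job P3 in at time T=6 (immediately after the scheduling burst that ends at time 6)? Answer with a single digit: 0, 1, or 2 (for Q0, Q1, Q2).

Answer: 0

Derivation:
t=0-3: P1@Q0 runs 3, rem=6, quantum used, demote→Q1. Q0=[P2,P3] Q1=[P1] Q2=[]
t=3-6: P2@Q0 runs 3, rem=1, quantum used, demote→Q1. Q0=[P3] Q1=[P1,P2] Q2=[]
t=6-9: P3@Q0 runs 3, rem=9, quantum used, demote→Q1. Q0=[] Q1=[P1,P2,P3] Q2=[]
t=9-14: P1@Q1 runs 5, rem=1, quantum used, demote→Q2. Q0=[] Q1=[P2,P3] Q2=[P1]
t=14-15: P2@Q1 runs 1, rem=0, completes. Q0=[] Q1=[P3] Q2=[P1]
t=15-20: P3@Q1 runs 5, rem=4, quantum used, demote→Q2. Q0=[] Q1=[] Q2=[P1,P3]
t=20-21: P1@Q2 runs 1, rem=0, completes. Q0=[] Q1=[] Q2=[P3]
t=21-25: P3@Q2 runs 4, rem=0, completes. Q0=[] Q1=[] Q2=[]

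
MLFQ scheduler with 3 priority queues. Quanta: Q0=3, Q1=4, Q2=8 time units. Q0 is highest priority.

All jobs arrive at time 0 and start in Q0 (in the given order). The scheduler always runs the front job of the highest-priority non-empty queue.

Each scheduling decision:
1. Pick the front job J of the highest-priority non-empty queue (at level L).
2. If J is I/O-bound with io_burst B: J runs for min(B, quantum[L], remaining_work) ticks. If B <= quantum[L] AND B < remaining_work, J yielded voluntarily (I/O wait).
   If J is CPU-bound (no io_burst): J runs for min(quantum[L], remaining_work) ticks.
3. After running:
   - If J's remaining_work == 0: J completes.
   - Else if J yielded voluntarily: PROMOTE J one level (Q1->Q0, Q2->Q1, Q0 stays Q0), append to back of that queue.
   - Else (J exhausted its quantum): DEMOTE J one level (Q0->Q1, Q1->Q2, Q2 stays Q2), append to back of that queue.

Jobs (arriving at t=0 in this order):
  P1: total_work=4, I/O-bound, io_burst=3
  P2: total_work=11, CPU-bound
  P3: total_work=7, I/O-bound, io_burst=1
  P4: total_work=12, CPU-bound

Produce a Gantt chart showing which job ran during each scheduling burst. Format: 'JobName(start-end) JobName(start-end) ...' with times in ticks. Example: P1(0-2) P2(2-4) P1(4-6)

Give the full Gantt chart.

t=0-3: P1@Q0 runs 3, rem=1, I/O yield, promote→Q0. Q0=[P2,P3,P4,P1] Q1=[] Q2=[]
t=3-6: P2@Q0 runs 3, rem=8, quantum used, demote→Q1. Q0=[P3,P4,P1] Q1=[P2] Q2=[]
t=6-7: P3@Q0 runs 1, rem=6, I/O yield, promote→Q0. Q0=[P4,P1,P3] Q1=[P2] Q2=[]
t=7-10: P4@Q0 runs 3, rem=9, quantum used, demote→Q1. Q0=[P1,P3] Q1=[P2,P4] Q2=[]
t=10-11: P1@Q0 runs 1, rem=0, completes. Q0=[P3] Q1=[P2,P4] Q2=[]
t=11-12: P3@Q0 runs 1, rem=5, I/O yield, promote→Q0. Q0=[P3] Q1=[P2,P4] Q2=[]
t=12-13: P3@Q0 runs 1, rem=4, I/O yield, promote→Q0. Q0=[P3] Q1=[P2,P4] Q2=[]
t=13-14: P3@Q0 runs 1, rem=3, I/O yield, promote→Q0. Q0=[P3] Q1=[P2,P4] Q2=[]
t=14-15: P3@Q0 runs 1, rem=2, I/O yield, promote→Q0. Q0=[P3] Q1=[P2,P4] Q2=[]
t=15-16: P3@Q0 runs 1, rem=1, I/O yield, promote→Q0. Q0=[P3] Q1=[P2,P4] Q2=[]
t=16-17: P3@Q0 runs 1, rem=0, completes. Q0=[] Q1=[P2,P4] Q2=[]
t=17-21: P2@Q1 runs 4, rem=4, quantum used, demote→Q2. Q0=[] Q1=[P4] Q2=[P2]
t=21-25: P4@Q1 runs 4, rem=5, quantum used, demote→Q2. Q0=[] Q1=[] Q2=[P2,P4]
t=25-29: P2@Q2 runs 4, rem=0, completes. Q0=[] Q1=[] Q2=[P4]
t=29-34: P4@Q2 runs 5, rem=0, completes. Q0=[] Q1=[] Q2=[]

Answer: P1(0-3) P2(3-6) P3(6-7) P4(7-10) P1(10-11) P3(11-12) P3(12-13) P3(13-14) P3(14-15) P3(15-16) P3(16-17) P2(17-21) P4(21-25) P2(25-29) P4(29-34)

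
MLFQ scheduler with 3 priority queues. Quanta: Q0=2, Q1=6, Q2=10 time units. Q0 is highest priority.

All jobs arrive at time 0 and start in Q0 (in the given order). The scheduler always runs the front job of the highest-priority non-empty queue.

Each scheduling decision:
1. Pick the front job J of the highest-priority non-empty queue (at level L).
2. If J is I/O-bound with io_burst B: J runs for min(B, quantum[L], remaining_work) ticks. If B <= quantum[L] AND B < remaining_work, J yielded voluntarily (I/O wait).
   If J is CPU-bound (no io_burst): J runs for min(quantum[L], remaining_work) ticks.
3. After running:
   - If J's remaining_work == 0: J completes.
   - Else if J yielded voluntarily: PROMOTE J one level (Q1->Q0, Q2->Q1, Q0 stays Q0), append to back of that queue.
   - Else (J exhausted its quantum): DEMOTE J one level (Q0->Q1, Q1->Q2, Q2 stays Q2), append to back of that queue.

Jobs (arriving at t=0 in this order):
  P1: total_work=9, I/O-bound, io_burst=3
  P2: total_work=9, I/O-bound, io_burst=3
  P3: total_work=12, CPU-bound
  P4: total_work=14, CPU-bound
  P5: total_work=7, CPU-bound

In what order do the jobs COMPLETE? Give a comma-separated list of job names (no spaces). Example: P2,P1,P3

Answer: P5,P1,P2,P3,P4

Derivation:
t=0-2: P1@Q0 runs 2, rem=7, quantum used, demote→Q1. Q0=[P2,P3,P4,P5] Q1=[P1] Q2=[]
t=2-4: P2@Q0 runs 2, rem=7, quantum used, demote→Q1. Q0=[P3,P4,P5] Q1=[P1,P2] Q2=[]
t=4-6: P3@Q0 runs 2, rem=10, quantum used, demote→Q1. Q0=[P4,P5] Q1=[P1,P2,P3] Q2=[]
t=6-8: P4@Q0 runs 2, rem=12, quantum used, demote→Q1. Q0=[P5] Q1=[P1,P2,P3,P4] Q2=[]
t=8-10: P5@Q0 runs 2, rem=5, quantum used, demote→Q1. Q0=[] Q1=[P1,P2,P3,P4,P5] Q2=[]
t=10-13: P1@Q1 runs 3, rem=4, I/O yield, promote→Q0. Q0=[P1] Q1=[P2,P3,P4,P5] Q2=[]
t=13-15: P1@Q0 runs 2, rem=2, quantum used, demote→Q1. Q0=[] Q1=[P2,P3,P4,P5,P1] Q2=[]
t=15-18: P2@Q1 runs 3, rem=4, I/O yield, promote→Q0. Q0=[P2] Q1=[P3,P4,P5,P1] Q2=[]
t=18-20: P2@Q0 runs 2, rem=2, quantum used, demote→Q1. Q0=[] Q1=[P3,P4,P5,P1,P2] Q2=[]
t=20-26: P3@Q1 runs 6, rem=4, quantum used, demote→Q2. Q0=[] Q1=[P4,P5,P1,P2] Q2=[P3]
t=26-32: P4@Q1 runs 6, rem=6, quantum used, demote→Q2. Q0=[] Q1=[P5,P1,P2] Q2=[P3,P4]
t=32-37: P5@Q1 runs 5, rem=0, completes. Q0=[] Q1=[P1,P2] Q2=[P3,P4]
t=37-39: P1@Q1 runs 2, rem=0, completes. Q0=[] Q1=[P2] Q2=[P3,P4]
t=39-41: P2@Q1 runs 2, rem=0, completes. Q0=[] Q1=[] Q2=[P3,P4]
t=41-45: P3@Q2 runs 4, rem=0, completes. Q0=[] Q1=[] Q2=[P4]
t=45-51: P4@Q2 runs 6, rem=0, completes. Q0=[] Q1=[] Q2=[]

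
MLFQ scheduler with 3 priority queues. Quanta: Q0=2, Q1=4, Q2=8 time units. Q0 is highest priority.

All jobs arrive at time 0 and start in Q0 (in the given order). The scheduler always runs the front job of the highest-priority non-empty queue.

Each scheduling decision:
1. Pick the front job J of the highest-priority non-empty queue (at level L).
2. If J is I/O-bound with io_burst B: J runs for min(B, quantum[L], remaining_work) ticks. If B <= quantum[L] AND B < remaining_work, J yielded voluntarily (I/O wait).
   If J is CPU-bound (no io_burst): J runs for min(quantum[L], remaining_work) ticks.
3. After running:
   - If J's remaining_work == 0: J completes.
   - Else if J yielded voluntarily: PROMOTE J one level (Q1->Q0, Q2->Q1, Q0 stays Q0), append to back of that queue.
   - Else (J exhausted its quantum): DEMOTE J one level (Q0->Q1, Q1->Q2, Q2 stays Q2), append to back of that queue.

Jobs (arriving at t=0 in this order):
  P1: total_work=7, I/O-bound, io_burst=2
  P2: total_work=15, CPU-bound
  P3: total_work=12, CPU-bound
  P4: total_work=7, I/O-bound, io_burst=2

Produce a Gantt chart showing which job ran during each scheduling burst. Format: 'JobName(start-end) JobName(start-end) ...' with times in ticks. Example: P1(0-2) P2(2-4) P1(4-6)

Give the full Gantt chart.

Answer: P1(0-2) P2(2-4) P3(4-6) P4(6-8) P1(8-10) P4(10-12) P1(12-14) P4(14-16) P1(16-17) P4(17-18) P2(18-22) P3(22-26) P2(26-34) P3(34-40) P2(40-41)

Derivation:
t=0-2: P1@Q0 runs 2, rem=5, I/O yield, promote→Q0. Q0=[P2,P3,P4,P1] Q1=[] Q2=[]
t=2-4: P2@Q0 runs 2, rem=13, quantum used, demote→Q1. Q0=[P3,P4,P1] Q1=[P2] Q2=[]
t=4-6: P3@Q0 runs 2, rem=10, quantum used, demote→Q1. Q0=[P4,P1] Q1=[P2,P3] Q2=[]
t=6-8: P4@Q0 runs 2, rem=5, I/O yield, promote→Q0. Q0=[P1,P4] Q1=[P2,P3] Q2=[]
t=8-10: P1@Q0 runs 2, rem=3, I/O yield, promote→Q0. Q0=[P4,P1] Q1=[P2,P3] Q2=[]
t=10-12: P4@Q0 runs 2, rem=3, I/O yield, promote→Q0. Q0=[P1,P4] Q1=[P2,P3] Q2=[]
t=12-14: P1@Q0 runs 2, rem=1, I/O yield, promote→Q0. Q0=[P4,P1] Q1=[P2,P3] Q2=[]
t=14-16: P4@Q0 runs 2, rem=1, I/O yield, promote→Q0. Q0=[P1,P4] Q1=[P2,P3] Q2=[]
t=16-17: P1@Q0 runs 1, rem=0, completes. Q0=[P4] Q1=[P2,P3] Q2=[]
t=17-18: P4@Q0 runs 1, rem=0, completes. Q0=[] Q1=[P2,P3] Q2=[]
t=18-22: P2@Q1 runs 4, rem=9, quantum used, demote→Q2. Q0=[] Q1=[P3] Q2=[P2]
t=22-26: P3@Q1 runs 4, rem=6, quantum used, demote→Q2. Q0=[] Q1=[] Q2=[P2,P3]
t=26-34: P2@Q2 runs 8, rem=1, quantum used, demote→Q2. Q0=[] Q1=[] Q2=[P3,P2]
t=34-40: P3@Q2 runs 6, rem=0, completes. Q0=[] Q1=[] Q2=[P2]
t=40-41: P2@Q2 runs 1, rem=0, completes. Q0=[] Q1=[] Q2=[]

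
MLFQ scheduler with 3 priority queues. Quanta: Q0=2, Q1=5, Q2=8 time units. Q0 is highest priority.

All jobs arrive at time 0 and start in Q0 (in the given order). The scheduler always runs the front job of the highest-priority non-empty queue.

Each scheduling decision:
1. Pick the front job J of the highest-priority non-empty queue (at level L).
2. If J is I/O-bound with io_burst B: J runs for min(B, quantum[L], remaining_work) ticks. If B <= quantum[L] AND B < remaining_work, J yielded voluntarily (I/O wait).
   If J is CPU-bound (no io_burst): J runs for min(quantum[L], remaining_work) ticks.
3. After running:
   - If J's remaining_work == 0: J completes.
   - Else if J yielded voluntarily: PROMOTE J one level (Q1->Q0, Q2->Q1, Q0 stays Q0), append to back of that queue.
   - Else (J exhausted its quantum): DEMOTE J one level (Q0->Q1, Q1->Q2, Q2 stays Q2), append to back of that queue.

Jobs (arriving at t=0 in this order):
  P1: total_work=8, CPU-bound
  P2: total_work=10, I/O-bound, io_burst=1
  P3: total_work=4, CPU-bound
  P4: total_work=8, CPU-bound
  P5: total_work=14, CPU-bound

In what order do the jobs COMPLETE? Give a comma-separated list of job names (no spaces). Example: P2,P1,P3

t=0-2: P1@Q0 runs 2, rem=6, quantum used, demote→Q1. Q0=[P2,P3,P4,P5] Q1=[P1] Q2=[]
t=2-3: P2@Q0 runs 1, rem=9, I/O yield, promote→Q0. Q0=[P3,P4,P5,P2] Q1=[P1] Q2=[]
t=3-5: P3@Q0 runs 2, rem=2, quantum used, demote→Q1. Q0=[P4,P5,P2] Q1=[P1,P3] Q2=[]
t=5-7: P4@Q0 runs 2, rem=6, quantum used, demote→Q1. Q0=[P5,P2] Q1=[P1,P3,P4] Q2=[]
t=7-9: P5@Q0 runs 2, rem=12, quantum used, demote→Q1. Q0=[P2] Q1=[P1,P3,P4,P5] Q2=[]
t=9-10: P2@Q0 runs 1, rem=8, I/O yield, promote→Q0. Q0=[P2] Q1=[P1,P3,P4,P5] Q2=[]
t=10-11: P2@Q0 runs 1, rem=7, I/O yield, promote→Q0. Q0=[P2] Q1=[P1,P3,P4,P5] Q2=[]
t=11-12: P2@Q0 runs 1, rem=6, I/O yield, promote→Q0. Q0=[P2] Q1=[P1,P3,P4,P5] Q2=[]
t=12-13: P2@Q0 runs 1, rem=5, I/O yield, promote→Q0. Q0=[P2] Q1=[P1,P3,P4,P5] Q2=[]
t=13-14: P2@Q0 runs 1, rem=4, I/O yield, promote→Q0. Q0=[P2] Q1=[P1,P3,P4,P5] Q2=[]
t=14-15: P2@Q0 runs 1, rem=3, I/O yield, promote→Q0. Q0=[P2] Q1=[P1,P3,P4,P5] Q2=[]
t=15-16: P2@Q0 runs 1, rem=2, I/O yield, promote→Q0. Q0=[P2] Q1=[P1,P3,P4,P5] Q2=[]
t=16-17: P2@Q0 runs 1, rem=1, I/O yield, promote→Q0. Q0=[P2] Q1=[P1,P3,P4,P5] Q2=[]
t=17-18: P2@Q0 runs 1, rem=0, completes. Q0=[] Q1=[P1,P3,P4,P5] Q2=[]
t=18-23: P1@Q1 runs 5, rem=1, quantum used, demote→Q2. Q0=[] Q1=[P3,P4,P5] Q2=[P1]
t=23-25: P3@Q1 runs 2, rem=0, completes. Q0=[] Q1=[P4,P5] Q2=[P1]
t=25-30: P4@Q1 runs 5, rem=1, quantum used, demote→Q2. Q0=[] Q1=[P5] Q2=[P1,P4]
t=30-35: P5@Q1 runs 5, rem=7, quantum used, demote→Q2. Q0=[] Q1=[] Q2=[P1,P4,P5]
t=35-36: P1@Q2 runs 1, rem=0, completes. Q0=[] Q1=[] Q2=[P4,P5]
t=36-37: P4@Q2 runs 1, rem=0, completes. Q0=[] Q1=[] Q2=[P5]
t=37-44: P5@Q2 runs 7, rem=0, completes. Q0=[] Q1=[] Q2=[]

Answer: P2,P3,P1,P4,P5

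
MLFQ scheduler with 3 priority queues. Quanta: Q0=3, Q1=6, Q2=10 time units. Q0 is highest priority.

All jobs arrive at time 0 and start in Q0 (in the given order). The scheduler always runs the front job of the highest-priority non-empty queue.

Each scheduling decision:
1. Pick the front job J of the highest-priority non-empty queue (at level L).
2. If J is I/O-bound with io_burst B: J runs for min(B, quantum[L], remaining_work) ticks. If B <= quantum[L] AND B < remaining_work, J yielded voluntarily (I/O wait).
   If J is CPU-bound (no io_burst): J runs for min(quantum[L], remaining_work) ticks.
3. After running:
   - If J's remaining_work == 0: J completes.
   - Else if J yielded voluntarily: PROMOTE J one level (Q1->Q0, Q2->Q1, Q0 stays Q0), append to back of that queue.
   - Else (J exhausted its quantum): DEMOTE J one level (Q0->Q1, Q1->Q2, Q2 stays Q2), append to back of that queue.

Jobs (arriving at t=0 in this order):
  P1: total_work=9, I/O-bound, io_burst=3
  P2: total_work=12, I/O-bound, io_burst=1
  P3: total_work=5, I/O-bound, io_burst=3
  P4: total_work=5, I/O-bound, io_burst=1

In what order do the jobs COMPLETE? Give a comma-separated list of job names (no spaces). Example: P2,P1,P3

t=0-3: P1@Q0 runs 3, rem=6, I/O yield, promote→Q0. Q0=[P2,P3,P4,P1] Q1=[] Q2=[]
t=3-4: P2@Q0 runs 1, rem=11, I/O yield, promote→Q0. Q0=[P3,P4,P1,P2] Q1=[] Q2=[]
t=4-7: P3@Q0 runs 3, rem=2, I/O yield, promote→Q0. Q0=[P4,P1,P2,P3] Q1=[] Q2=[]
t=7-8: P4@Q0 runs 1, rem=4, I/O yield, promote→Q0. Q0=[P1,P2,P3,P4] Q1=[] Q2=[]
t=8-11: P1@Q0 runs 3, rem=3, I/O yield, promote→Q0. Q0=[P2,P3,P4,P1] Q1=[] Q2=[]
t=11-12: P2@Q0 runs 1, rem=10, I/O yield, promote→Q0. Q0=[P3,P4,P1,P2] Q1=[] Q2=[]
t=12-14: P3@Q0 runs 2, rem=0, completes. Q0=[P4,P1,P2] Q1=[] Q2=[]
t=14-15: P4@Q0 runs 1, rem=3, I/O yield, promote→Q0. Q0=[P1,P2,P4] Q1=[] Q2=[]
t=15-18: P1@Q0 runs 3, rem=0, completes. Q0=[P2,P4] Q1=[] Q2=[]
t=18-19: P2@Q0 runs 1, rem=9, I/O yield, promote→Q0. Q0=[P4,P2] Q1=[] Q2=[]
t=19-20: P4@Q0 runs 1, rem=2, I/O yield, promote→Q0. Q0=[P2,P4] Q1=[] Q2=[]
t=20-21: P2@Q0 runs 1, rem=8, I/O yield, promote→Q0. Q0=[P4,P2] Q1=[] Q2=[]
t=21-22: P4@Q0 runs 1, rem=1, I/O yield, promote→Q0. Q0=[P2,P4] Q1=[] Q2=[]
t=22-23: P2@Q0 runs 1, rem=7, I/O yield, promote→Q0. Q0=[P4,P2] Q1=[] Q2=[]
t=23-24: P4@Q0 runs 1, rem=0, completes. Q0=[P2] Q1=[] Q2=[]
t=24-25: P2@Q0 runs 1, rem=6, I/O yield, promote→Q0. Q0=[P2] Q1=[] Q2=[]
t=25-26: P2@Q0 runs 1, rem=5, I/O yield, promote→Q0. Q0=[P2] Q1=[] Q2=[]
t=26-27: P2@Q0 runs 1, rem=4, I/O yield, promote→Q0. Q0=[P2] Q1=[] Q2=[]
t=27-28: P2@Q0 runs 1, rem=3, I/O yield, promote→Q0. Q0=[P2] Q1=[] Q2=[]
t=28-29: P2@Q0 runs 1, rem=2, I/O yield, promote→Q0. Q0=[P2] Q1=[] Q2=[]
t=29-30: P2@Q0 runs 1, rem=1, I/O yield, promote→Q0. Q0=[P2] Q1=[] Q2=[]
t=30-31: P2@Q0 runs 1, rem=0, completes. Q0=[] Q1=[] Q2=[]

Answer: P3,P1,P4,P2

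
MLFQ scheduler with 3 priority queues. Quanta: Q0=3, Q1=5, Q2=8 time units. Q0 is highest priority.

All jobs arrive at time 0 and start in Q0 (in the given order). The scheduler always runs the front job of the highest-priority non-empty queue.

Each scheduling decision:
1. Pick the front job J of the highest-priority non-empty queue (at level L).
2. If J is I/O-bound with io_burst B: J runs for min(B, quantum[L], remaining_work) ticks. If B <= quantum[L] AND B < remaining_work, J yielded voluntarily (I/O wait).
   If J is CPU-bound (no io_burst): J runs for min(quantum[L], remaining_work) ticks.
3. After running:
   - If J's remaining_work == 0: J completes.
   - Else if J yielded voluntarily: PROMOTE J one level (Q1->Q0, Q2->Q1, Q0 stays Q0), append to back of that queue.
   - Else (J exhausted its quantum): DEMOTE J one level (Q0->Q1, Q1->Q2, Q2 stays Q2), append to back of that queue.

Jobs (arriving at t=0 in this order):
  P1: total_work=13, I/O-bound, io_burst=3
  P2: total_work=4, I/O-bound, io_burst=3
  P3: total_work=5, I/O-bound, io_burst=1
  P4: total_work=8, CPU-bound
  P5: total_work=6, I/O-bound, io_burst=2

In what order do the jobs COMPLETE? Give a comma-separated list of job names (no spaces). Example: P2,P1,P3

Answer: P2,P5,P1,P3,P4

Derivation:
t=0-3: P1@Q0 runs 3, rem=10, I/O yield, promote→Q0. Q0=[P2,P3,P4,P5,P1] Q1=[] Q2=[]
t=3-6: P2@Q0 runs 3, rem=1, I/O yield, promote→Q0. Q0=[P3,P4,P5,P1,P2] Q1=[] Q2=[]
t=6-7: P3@Q0 runs 1, rem=4, I/O yield, promote→Q0. Q0=[P4,P5,P1,P2,P3] Q1=[] Q2=[]
t=7-10: P4@Q0 runs 3, rem=5, quantum used, demote→Q1. Q0=[P5,P1,P2,P3] Q1=[P4] Q2=[]
t=10-12: P5@Q0 runs 2, rem=4, I/O yield, promote→Q0. Q0=[P1,P2,P3,P5] Q1=[P4] Q2=[]
t=12-15: P1@Q0 runs 3, rem=7, I/O yield, promote→Q0. Q0=[P2,P3,P5,P1] Q1=[P4] Q2=[]
t=15-16: P2@Q0 runs 1, rem=0, completes. Q0=[P3,P5,P1] Q1=[P4] Q2=[]
t=16-17: P3@Q0 runs 1, rem=3, I/O yield, promote→Q0. Q0=[P5,P1,P3] Q1=[P4] Q2=[]
t=17-19: P5@Q0 runs 2, rem=2, I/O yield, promote→Q0. Q0=[P1,P3,P5] Q1=[P4] Q2=[]
t=19-22: P1@Q0 runs 3, rem=4, I/O yield, promote→Q0. Q0=[P3,P5,P1] Q1=[P4] Q2=[]
t=22-23: P3@Q0 runs 1, rem=2, I/O yield, promote→Q0. Q0=[P5,P1,P3] Q1=[P4] Q2=[]
t=23-25: P5@Q0 runs 2, rem=0, completes. Q0=[P1,P3] Q1=[P4] Q2=[]
t=25-28: P1@Q0 runs 3, rem=1, I/O yield, promote→Q0. Q0=[P3,P1] Q1=[P4] Q2=[]
t=28-29: P3@Q0 runs 1, rem=1, I/O yield, promote→Q0. Q0=[P1,P3] Q1=[P4] Q2=[]
t=29-30: P1@Q0 runs 1, rem=0, completes. Q0=[P3] Q1=[P4] Q2=[]
t=30-31: P3@Q0 runs 1, rem=0, completes. Q0=[] Q1=[P4] Q2=[]
t=31-36: P4@Q1 runs 5, rem=0, completes. Q0=[] Q1=[] Q2=[]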